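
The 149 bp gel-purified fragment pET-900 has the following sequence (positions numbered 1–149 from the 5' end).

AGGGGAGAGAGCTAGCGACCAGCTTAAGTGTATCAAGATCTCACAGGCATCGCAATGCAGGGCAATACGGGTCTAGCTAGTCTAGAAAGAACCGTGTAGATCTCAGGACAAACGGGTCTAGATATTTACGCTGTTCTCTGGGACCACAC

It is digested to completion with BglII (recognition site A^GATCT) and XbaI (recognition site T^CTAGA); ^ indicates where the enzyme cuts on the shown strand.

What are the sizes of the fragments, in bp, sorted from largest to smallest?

45, 36, 32, 19, 17 bp

BglII sites (AGATCT) start at positions 36, 98.
BglII cuts after the first base of each site, so after positions 36, 98.
XbaI sites (TCTAGA) start at positions 81, 117.
XbaI cuts after the first base of each site, so after positions 81, 117.
Combined cut positions: 36, 81, 98, 117.
Linear molecule, 4 cuts → 5 fragments:
  1–36 → 36 bp
  37–81 → 45 bp
  82–98 → 17 bp
  99–117 → 19 bp
  118–149 → 32 bp
Sorted largest to smallest: 45, 36, 32, 19, 17 bp.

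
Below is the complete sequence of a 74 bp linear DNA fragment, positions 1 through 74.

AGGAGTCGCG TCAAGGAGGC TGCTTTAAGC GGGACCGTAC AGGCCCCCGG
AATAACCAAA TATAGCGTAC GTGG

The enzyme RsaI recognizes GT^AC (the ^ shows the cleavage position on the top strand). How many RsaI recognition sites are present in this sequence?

GTAC occurs starting at positions 37, 67.
RsaI cuts at 2 sites.

2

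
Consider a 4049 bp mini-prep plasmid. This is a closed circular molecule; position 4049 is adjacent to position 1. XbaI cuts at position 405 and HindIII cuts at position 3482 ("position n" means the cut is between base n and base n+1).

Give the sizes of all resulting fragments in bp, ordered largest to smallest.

3077, 972 bp

Combined cut positions (sorted): 405, 3482.
Circular molecule, 2 cuts → 2 fragments:
  3482 − 405 = 3077 bp
  wrap: 4049 − 3482 + 405 = 972 bp
Sorted largest to smallest: 3077, 972 bp.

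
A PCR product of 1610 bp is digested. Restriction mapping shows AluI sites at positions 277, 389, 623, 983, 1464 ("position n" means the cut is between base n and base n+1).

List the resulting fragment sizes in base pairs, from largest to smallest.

481, 360, 277, 234, 146, 112 bp

Linear molecule, 5 cuts → 6 fragments:
  277 − 0 = 277 bp
  389 − 277 = 112 bp
  623 − 389 = 234 bp
  983 − 623 = 360 bp
  1464 − 983 = 481 bp
  1610 − 1464 = 146 bp
Sorted largest to smallest: 481, 360, 277, 234, 146, 112 bp.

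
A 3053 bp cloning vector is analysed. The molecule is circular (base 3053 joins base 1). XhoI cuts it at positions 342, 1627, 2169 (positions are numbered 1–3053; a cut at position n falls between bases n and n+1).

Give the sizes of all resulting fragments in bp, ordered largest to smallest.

1285, 1226, 542 bp

Circular molecule, 3 cuts → 3 fragments:
  1627 − 342 = 1285 bp
  2169 − 1627 = 542 bp
  wrap: 3053 − 2169 + 342 = 1226 bp
Sorted largest to smallest: 1285, 1226, 542 bp.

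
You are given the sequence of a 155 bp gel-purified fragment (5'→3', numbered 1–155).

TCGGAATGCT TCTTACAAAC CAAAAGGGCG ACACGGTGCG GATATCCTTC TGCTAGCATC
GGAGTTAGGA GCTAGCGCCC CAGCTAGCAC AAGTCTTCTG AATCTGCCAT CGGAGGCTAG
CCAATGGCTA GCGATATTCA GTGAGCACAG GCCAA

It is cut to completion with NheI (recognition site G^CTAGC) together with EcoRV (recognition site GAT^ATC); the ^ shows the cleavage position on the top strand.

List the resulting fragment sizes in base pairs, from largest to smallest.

43, 33, 28, 19, 12, 11, 9 bp

NheI sites (GCTAGC) start at positions 52, 71, 83, 116, 127.
NheI cuts after the first base of each site, so after positions 52, 71, 83, 116, 127.
The EcoRV site (GATATC) starts at position 41.
EcoRV cuts after base 3 of each site, so after position 43.
Combined cut positions: 43, 52, 71, 83, 116, 127.
Linear molecule, 6 cuts → 7 fragments:
  1–43 → 43 bp
  44–52 → 9 bp
  53–71 → 19 bp
  72–83 → 12 bp
  84–116 → 33 bp
  117–127 → 11 bp
  128–155 → 28 bp
Sorted largest to smallest: 43, 33, 28, 19, 12, 11, 9 bp.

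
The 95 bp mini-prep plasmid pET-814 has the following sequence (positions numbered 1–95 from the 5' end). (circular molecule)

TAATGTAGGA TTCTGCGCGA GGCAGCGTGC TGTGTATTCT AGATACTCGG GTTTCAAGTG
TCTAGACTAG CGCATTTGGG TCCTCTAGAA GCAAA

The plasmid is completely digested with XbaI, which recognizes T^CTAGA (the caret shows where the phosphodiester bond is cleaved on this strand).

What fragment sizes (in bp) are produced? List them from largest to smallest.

XbaI sites (TCTAGA) start at positions 38, 61, 84.
XbaI cuts after the first base of each site, so after positions 38, 61, 84.
Circular molecule, 3 cuts → 3 fragments:
  39–61 → 23 bp
  62–84 → 23 bp
  85–95 then 1–38 → 11 + 38 = 49 bp
Sorted largest to smallest: 49, 23, 23 bp.

49, 23, 23 bp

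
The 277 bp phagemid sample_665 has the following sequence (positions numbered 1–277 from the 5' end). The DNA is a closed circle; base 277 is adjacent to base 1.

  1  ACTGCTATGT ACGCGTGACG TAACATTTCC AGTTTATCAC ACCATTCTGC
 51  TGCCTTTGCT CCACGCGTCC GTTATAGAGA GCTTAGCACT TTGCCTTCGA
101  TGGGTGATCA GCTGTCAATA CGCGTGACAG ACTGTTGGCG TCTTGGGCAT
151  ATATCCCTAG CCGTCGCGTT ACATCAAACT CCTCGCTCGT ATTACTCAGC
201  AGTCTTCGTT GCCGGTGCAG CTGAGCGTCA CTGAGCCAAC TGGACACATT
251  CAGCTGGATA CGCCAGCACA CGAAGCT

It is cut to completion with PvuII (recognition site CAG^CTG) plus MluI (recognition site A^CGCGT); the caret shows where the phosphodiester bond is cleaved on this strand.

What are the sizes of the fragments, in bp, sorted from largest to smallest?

100, 52, 48, 35, 33, 9 bp

PvuII sites (CAGCTG) start at positions 109, 218, 251.
PvuII cuts after base 3 of each site, so after positions 111, 220, 253.
MluI sites (ACGCGT) start at positions 11, 63, 120.
MluI cuts after the first base of each site, so after positions 11, 63, 120.
Combined cut positions: 11, 63, 111, 120, 220, 253.
Circular molecule, 6 cuts → 6 fragments:
  12–63 → 52 bp
  64–111 → 48 bp
  112–120 → 9 bp
  121–220 → 100 bp
  221–253 → 33 bp
  254–277 then 1–11 → 24 + 11 = 35 bp
Sorted largest to smallest: 100, 52, 48, 35, 33, 9 bp.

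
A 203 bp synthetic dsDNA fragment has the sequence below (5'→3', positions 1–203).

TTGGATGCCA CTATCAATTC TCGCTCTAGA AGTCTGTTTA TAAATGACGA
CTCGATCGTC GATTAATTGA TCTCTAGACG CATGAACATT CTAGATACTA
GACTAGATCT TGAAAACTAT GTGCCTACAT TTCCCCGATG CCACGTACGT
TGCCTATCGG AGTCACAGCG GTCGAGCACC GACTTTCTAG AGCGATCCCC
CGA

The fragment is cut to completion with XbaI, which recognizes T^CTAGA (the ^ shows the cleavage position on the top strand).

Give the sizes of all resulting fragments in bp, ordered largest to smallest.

XbaI sites (TCTAGA) start at positions 25, 73, 90, 186.
XbaI cuts after the first base of each site, so after positions 25, 73, 90, 186.
Linear molecule, 4 cuts → 5 fragments:
  1–25 → 25 bp
  26–73 → 48 bp
  74–90 → 17 bp
  91–186 → 96 bp
  187–203 → 17 bp
Sorted largest to smallest: 96, 48, 25, 17, 17 bp.

96, 48, 25, 17, 17 bp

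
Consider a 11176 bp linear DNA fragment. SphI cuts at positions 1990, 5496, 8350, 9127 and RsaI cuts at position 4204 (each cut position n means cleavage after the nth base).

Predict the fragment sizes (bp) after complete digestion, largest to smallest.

Combined cut positions (sorted): 1990, 4204, 5496, 8350, 9127.
Linear molecule, 5 cuts → 6 fragments:
  1990 − 0 = 1990 bp
  4204 − 1990 = 2214 bp
  5496 − 4204 = 1292 bp
  8350 − 5496 = 2854 bp
  9127 − 8350 = 777 bp
  11176 − 9127 = 2049 bp
Sorted largest to smallest: 2854, 2214, 2049, 1990, 1292, 777 bp.

2854, 2214, 2049, 1990, 1292, 777 bp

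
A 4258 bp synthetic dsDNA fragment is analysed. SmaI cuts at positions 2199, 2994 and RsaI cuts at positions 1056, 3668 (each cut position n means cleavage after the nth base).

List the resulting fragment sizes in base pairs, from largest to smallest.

1143, 1056, 795, 674, 590 bp

Combined cut positions (sorted): 1056, 2199, 2994, 3668.
Linear molecule, 4 cuts → 5 fragments:
  1056 − 0 = 1056 bp
  2199 − 1056 = 1143 bp
  2994 − 2199 = 795 bp
  3668 − 2994 = 674 bp
  4258 − 3668 = 590 bp
Sorted largest to smallest: 1143, 1056, 795, 674, 590 bp.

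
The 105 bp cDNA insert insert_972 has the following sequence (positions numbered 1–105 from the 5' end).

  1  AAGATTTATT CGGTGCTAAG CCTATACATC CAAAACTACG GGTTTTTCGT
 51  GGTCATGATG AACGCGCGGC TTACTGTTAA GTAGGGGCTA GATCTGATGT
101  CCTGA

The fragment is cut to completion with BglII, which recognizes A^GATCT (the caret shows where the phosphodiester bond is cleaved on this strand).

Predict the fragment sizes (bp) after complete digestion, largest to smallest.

The BglII site (AGATCT) starts at position 90.
BglII cuts after the first base of each site, so after position 90.
Linear molecule, 1 cut → 2 fragments:
  1–90 → 90 bp
  91–105 → 15 bp
Sorted largest to smallest: 90, 15 bp.

90, 15 bp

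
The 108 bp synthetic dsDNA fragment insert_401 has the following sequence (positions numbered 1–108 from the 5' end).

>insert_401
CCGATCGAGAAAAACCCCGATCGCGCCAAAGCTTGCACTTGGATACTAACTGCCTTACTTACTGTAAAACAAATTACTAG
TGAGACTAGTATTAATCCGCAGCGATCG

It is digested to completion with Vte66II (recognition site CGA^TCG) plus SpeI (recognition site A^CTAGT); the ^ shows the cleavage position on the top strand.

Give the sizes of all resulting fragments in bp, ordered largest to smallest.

Vte66II sites (CGATCG) start at positions 2, 18, 103.
Vte66II cuts after base 3 of each site, so after positions 4, 20, 105.
SpeI sites (ACTAGT) start at positions 76, 85.
SpeI cuts after the first base of each site, so after positions 76, 85.
Combined cut positions: 4, 20, 76, 85, 105.
Linear molecule, 5 cuts → 6 fragments:
  1–4 → 4 bp
  5–20 → 16 bp
  21–76 → 56 bp
  77–85 → 9 bp
  86–105 → 20 bp
  106–108 → 3 bp
Sorted largest to smallest: 56, 20, 16, 9, 4, 3 bp.

56, 20, 16, 9, 4, 3 bp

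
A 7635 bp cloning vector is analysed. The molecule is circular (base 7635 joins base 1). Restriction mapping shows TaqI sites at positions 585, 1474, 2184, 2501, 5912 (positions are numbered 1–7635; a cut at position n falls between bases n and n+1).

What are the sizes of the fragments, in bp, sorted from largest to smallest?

3411, 2308, 889, 710, 317 bp

Circular molecule, 5 cuts → 5 fragments:
  1474 − 585 = 889 bp
  2184 − 1474 = 710 bp
  2501 − 2184 = 317 bp
  5912 − 2501 = 3411 bp
  wrap: 7635 − 5912 + 585 = 2308 bp
Sorted largest to smallest: 3411, 2308, 889, 710, 317 bp.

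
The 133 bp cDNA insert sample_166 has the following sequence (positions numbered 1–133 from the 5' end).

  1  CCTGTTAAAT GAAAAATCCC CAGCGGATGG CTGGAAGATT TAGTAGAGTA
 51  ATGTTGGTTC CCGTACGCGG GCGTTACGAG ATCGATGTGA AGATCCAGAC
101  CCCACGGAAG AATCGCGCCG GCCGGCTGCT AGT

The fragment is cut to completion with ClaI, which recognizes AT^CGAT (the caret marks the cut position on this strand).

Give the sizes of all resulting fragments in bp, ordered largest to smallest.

The ClaI site (ATCGAT) starts at position 81.
ClaI cuts after base 2 of each site, so after position 82.
Linear molecule, 1 cut → 2 fragments:
  1–82 → 82 bp
  83–133 → 51 bp
Sorted largest to smallest: 82, 51 bp.

82, 51 bp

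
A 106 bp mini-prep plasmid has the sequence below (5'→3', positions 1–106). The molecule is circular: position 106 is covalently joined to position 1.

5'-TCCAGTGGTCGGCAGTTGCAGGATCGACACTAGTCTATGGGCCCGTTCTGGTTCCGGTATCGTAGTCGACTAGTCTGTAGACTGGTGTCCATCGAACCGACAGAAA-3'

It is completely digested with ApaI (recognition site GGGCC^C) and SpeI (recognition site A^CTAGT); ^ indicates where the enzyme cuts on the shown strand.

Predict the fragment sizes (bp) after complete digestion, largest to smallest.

The ApaI site (GGGCCC) starts at position 39.
ApaI cuts after base 5 of each site (before the last base), so after position 43.
SpeI sites (ACTAGT) start at positions 29, 69.
SpeI cuts after the first base of each site, so after positions 29, 69.
Combined cut positions: 29, 43, 69.
Circular molecule, 3 cuts → 3 fragments:
  30–43 → 14 bp
  44–69 → 26 bp
  70–106 then 1–29 → 37 + 29 = 66 bp
Sorted largest to smallest: 66, 26, 14 bp.

66, 26, 14 bp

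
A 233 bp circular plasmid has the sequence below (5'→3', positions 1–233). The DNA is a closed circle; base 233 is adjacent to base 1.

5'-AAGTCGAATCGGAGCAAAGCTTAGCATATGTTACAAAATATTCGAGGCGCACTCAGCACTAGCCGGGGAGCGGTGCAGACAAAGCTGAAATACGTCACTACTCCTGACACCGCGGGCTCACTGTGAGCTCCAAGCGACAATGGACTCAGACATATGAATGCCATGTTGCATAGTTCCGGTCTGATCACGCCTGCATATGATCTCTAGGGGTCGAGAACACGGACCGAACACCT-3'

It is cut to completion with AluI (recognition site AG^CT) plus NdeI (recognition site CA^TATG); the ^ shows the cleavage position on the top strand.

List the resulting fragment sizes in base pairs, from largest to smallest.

AluI sites (AGCT) start at positions 18, 83, 126.
AluI cuts after base 2 of each site, so after positions 19, 84, 127.
NdeI sites (CATATG) start at positions 25, 151, 194.
NdeI cuts after base 2 of each site, so after positions 26, 152, 195.
Combined cut positions: 19, 26, 84, 127, 152, 195.
Circular molecule, 6 cuts → 6 fragments:
  20–26 → 7 bp
  27–84 → 58 bp
  85–127 → 43 bp
  128–152 → 25 bp
  153–195 → 43 bp
  196–233 then 1–19 → 38 + 19 = 57 bp
Sorted largest to smallest: 58, 57, 43, 43, 25, 7 bp.

58, 57, 43, 43, 25, 7 bp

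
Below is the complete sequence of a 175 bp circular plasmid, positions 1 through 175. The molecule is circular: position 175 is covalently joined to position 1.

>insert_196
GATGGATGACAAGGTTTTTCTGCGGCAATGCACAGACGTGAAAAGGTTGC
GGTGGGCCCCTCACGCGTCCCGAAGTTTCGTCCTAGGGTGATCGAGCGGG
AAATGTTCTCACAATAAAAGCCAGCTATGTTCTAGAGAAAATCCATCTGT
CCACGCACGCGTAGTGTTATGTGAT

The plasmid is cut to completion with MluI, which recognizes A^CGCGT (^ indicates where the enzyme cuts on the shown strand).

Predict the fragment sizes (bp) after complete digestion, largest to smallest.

94, 81 bp

MluI sites (ACGCGT) start at positions 63, 157.
MluI cuts after the first base of each site, so after positions 63, 157.
Circular molecule, 2 cuts → 2 fragments:
  64–157 → 94 bp
  158–175 then 1–63 → 18 + 63 = 81 bp
Sorted largest to smallest: 94, 81 bp.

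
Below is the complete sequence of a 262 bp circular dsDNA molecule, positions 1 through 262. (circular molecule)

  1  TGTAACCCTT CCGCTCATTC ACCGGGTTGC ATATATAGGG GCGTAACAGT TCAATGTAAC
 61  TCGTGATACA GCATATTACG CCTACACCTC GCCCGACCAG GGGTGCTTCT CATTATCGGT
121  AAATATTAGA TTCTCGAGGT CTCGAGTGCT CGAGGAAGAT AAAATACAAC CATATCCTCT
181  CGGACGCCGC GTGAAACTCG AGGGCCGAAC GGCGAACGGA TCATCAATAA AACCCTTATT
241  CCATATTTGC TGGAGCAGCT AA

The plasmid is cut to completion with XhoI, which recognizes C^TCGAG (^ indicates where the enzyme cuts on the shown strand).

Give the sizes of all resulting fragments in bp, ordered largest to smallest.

XhoI sites (CTCGAG) start at positions 133, 141, 149, 197.
XhoI cuts after the first base of each site, so after positions 133, 141, 149, 197.
Circular molecule, 4 cuts → 4 fragments:
  134–141 → 8 bp
  142–149 → 8 bp
  150–197 → 48 bp
  198–262 then 1–133 → 65 + 133 = 198 bp
Sorted largest to smallest: 198, 48, 8, 8 bp.

198, 48, 8, 8 bp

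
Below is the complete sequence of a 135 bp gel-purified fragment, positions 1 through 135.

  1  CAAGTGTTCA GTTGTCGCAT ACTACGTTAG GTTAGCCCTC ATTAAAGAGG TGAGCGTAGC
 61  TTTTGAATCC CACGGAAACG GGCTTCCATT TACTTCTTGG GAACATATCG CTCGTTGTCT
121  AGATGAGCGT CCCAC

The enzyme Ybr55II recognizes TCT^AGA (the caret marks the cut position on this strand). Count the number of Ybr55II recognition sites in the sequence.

TCTAGA occurs starting at position 118.
Ybr55II cuts at 1 site.

1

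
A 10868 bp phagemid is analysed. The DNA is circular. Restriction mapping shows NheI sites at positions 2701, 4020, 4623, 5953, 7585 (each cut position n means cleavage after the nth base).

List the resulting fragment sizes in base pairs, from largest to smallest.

5984, 1632, 1330, 1319, 603 bp

Circular molecule, 5 cuts → 5 fragments:
  4020 − 2701 = 1319 bp
  4623 − 4020 = 603 bp
  5953 − 4623 = 1330 bp
  7585 − 5953 = 1632 bp
  wrap: 10868 − 7585 + 2701 = 5984 bp
Sorted largest to smallest: 5984, 1632, 1330, 1319, 603 bp.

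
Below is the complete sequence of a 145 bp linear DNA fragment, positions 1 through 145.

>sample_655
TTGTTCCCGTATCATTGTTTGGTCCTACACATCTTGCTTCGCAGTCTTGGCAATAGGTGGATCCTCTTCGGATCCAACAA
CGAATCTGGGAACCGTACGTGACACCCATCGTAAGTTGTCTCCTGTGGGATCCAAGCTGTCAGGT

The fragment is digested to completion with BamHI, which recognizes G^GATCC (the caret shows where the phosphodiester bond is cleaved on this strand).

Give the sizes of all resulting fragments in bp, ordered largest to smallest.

59, 58, 17, 11 bp

BamHI sites (GGATCC) start at positions 59, 70, 128.
BamHI cuts after the first base of each site, so after positions 59, 70, 128.
Linear molecule, 3 cuts → 4 fragments:
  1–59 → 59 bp
  60–70 → 11 bp
  71–128 → 58 bp
  129–145 → 17 bp
Sorted largest to smallest: 59, 58, 17, 11 bp.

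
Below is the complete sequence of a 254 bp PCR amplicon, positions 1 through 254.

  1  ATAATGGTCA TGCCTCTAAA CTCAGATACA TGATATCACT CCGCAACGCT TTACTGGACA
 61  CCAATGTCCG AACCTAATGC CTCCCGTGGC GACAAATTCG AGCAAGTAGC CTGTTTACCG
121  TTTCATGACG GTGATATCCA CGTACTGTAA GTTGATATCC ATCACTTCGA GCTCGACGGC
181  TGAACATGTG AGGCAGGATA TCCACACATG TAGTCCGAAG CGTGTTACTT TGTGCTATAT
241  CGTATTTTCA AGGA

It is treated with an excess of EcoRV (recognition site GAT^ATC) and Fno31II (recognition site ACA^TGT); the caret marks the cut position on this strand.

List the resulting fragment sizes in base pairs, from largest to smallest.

101, 46, 34, 30, 21, 13, 9 bp

EcoRV sites (GATATC) start at positions 32, 133, 154, 197.
EcoRV cuts after base 3 of each site, so after positions 34, 135, 156, 199.
Fno31II sites (ACATGT) start at positions 184, 206.
Fno31II cuts after base 3 of each site, so after positions 186, 208.
Combined cut positions: 34, 135, 156, 186, 199, 208.
Linear molecule, 6 cuts → 7 fragments:
  1–34 → 34 bp
  35–135 → 101 bp
  136–156 → 21 bp
  157–186 → 30 bp
  187–199 → 13 bp
  200–208 → 9 bp
  209–254 → 46 bp
Sorted largest to smallest: 101, 46, 34, 30, 21, 13, 9 bp.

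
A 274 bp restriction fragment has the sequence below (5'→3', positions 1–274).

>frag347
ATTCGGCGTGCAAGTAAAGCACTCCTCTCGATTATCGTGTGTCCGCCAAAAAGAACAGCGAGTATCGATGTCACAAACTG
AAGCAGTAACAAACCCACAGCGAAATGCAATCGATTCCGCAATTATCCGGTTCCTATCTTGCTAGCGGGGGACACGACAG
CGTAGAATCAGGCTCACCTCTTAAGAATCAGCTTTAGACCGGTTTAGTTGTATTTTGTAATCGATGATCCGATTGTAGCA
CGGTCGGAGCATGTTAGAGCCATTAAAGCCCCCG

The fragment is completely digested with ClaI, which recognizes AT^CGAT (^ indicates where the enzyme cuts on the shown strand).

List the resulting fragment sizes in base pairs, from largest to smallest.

ClaI sites (ATCGAT) start at positions 64, 110, 220.
ClaI cuts after base 2 of each site, so after positions 65, 111, 221.
Linear molecule, 3 cuts → 4 fragments:
  1–65 → 65 bp
  66–111 → 46 bp
  112–221 → 110 bp
  222–274 → 53 bp
Sorted largest to smallest: 110, 65, 53, 46 bp.

110, 65, 53, 46 bp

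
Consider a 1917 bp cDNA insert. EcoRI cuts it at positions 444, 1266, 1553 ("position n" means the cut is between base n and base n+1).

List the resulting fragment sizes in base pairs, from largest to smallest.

Linear molecule, 3 cuts → 4 fragments:
  444 − 0 = 444 bp
  1266 − 444 = 822 bp
  1553 − 1266 = 287 bp
  1917 − 1553 = 364 bp
Sorted largest to smallest: 822, 444, 364, 287 bp.

822, 444, 364, 287 bp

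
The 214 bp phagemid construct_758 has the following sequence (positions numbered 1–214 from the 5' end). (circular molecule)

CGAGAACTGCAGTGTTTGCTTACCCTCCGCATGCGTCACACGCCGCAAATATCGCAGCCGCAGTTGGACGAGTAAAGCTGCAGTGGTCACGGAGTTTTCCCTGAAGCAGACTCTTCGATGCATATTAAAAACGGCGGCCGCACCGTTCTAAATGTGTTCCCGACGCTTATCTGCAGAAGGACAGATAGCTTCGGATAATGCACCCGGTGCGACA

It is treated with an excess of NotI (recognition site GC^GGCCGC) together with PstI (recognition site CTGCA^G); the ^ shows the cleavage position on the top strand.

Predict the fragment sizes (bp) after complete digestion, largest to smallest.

The NotI site (GCGGCCGC) starts at position 134.
NotI cuts after base 2 of each site, so after position 135.
PstI sites (CTGCAG) start at positions 7, 78, 171.
PstI cuts after base 5 of each site (before the last base), so after positions 11, 82, 175.
Combined cut positions: 11, 82, 135, 175.
Circular molecule, 4 cuts → 4 fragments:
  12–82 → 71 bp
  83–135 → 53 bp
  136–175 → 40 bp
  176–214 then 1–11 → 39 + 11 = 50 bp
Sorted largest to smallest: 71, 53, 50, 40 bp.

71, 53, 50, 40 bp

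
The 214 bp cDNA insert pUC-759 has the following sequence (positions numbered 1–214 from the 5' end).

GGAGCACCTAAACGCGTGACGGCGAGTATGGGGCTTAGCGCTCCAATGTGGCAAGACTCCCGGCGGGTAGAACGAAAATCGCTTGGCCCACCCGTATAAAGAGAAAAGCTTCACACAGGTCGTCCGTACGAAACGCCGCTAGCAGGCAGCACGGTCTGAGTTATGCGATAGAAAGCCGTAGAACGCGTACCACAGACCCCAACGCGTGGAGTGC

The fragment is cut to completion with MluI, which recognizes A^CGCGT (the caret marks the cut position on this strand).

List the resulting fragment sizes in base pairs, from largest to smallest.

MluI sites (ACGCGT) start at positions 12, 183, 202.
MluI cuts after the first base of each site, so after positions 12, 183, 202.
Linear molecule, 3 cuts → 4 fragments:
  1–12 → 12 bp
  13–183 → 171 bp
  184–202 → 19 bp
  203–214 → 12 bp
Sorted largest to smallest: 171, 19, 12, 12 bp.

171, 19, 12, 12 bp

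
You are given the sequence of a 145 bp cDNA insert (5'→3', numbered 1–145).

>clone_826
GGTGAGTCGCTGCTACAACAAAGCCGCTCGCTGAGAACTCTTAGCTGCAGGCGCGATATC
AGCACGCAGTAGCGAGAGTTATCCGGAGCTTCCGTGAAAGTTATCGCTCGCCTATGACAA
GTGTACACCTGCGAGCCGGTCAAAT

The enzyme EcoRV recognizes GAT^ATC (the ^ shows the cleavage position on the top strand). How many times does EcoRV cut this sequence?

GATATC occurs starting at position 55.
EcoRV cuts at 1 site.

1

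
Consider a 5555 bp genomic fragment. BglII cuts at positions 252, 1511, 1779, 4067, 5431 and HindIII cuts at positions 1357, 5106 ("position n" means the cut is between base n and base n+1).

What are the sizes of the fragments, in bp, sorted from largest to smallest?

Combined cut positions (sorted): 252, 1357, 1511, 1779, 4067, 5106, 5431.
Linear molecule, 7 cuts → 8 fragments:
  252 − 0 = 252 bp
  1357 − 252 = 1105 bp
  1511 − 1357 = 154 bp
  1779 − 1511 = 268 bp
  4067 − 1779 = 2288 bp
  5106 − 4067 = 1039 bp
  5431 − 5106 = 325 bp
  5555 − 5431 = 124 bp
Sorted largest to smallest: 2288, 1105, 1039, 325, 268, 252, 154, 124 bp.

2288, 1105, 1039, 325, 268, 252, 154, 124 bp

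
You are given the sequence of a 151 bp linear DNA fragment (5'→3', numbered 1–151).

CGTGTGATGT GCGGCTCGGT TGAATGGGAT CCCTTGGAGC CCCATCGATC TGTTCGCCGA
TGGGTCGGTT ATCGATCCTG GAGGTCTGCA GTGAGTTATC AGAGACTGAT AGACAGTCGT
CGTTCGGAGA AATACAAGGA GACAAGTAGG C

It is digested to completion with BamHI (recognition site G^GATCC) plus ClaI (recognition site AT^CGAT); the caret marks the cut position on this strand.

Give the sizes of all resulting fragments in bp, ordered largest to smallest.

79, 27, 27, 18 bp

The BamHI site (GGATCC) starts at position 27.
BamHI cuts after the first base of each site, so after position 27.
ClaI sites (ATCGAT) start at positions 44, 71.
ClaI cuts after base 2 of each site, so after positions 45, 72.
Combined cut positions: 27, 45, 72.
Linear molecule, 3 cuts → 4 fragments:
  1–27 → 27 bp
  28–45 → 18 bp
  46–72 → 27 bp
  73–151 → 79 bp
Sorted largest to smallest: 79, 27, 27, 18 bp.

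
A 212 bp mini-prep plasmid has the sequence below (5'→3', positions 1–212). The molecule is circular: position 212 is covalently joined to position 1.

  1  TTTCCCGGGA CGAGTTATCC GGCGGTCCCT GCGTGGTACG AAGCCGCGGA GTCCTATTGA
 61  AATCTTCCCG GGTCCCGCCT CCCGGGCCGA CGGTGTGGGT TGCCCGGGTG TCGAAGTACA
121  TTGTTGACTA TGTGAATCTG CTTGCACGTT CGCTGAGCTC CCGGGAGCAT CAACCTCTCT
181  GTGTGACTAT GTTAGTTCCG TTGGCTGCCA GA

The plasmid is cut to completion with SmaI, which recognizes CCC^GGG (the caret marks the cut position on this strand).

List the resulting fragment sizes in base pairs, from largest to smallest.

63, 57, 56, 22, 14 bp

SmaI sites (CCCGGG) start at positions 4, 67, 81, 103, 160.
SmaI cuts after base 3 of each site, so after positions 6, 69, 83, 105, 162.
Circular molecule, 5 cuts → 5 fragments:
  7–69 → 63 bp
  70–83 → 14 bp
  84–105 → 22 bp
  106–162 → 57 bp
  163–212 then 1–6 → 50 + 6 = 56 bp
Sorted largest to smallest: 63, 57, 56, 22, 14 bp.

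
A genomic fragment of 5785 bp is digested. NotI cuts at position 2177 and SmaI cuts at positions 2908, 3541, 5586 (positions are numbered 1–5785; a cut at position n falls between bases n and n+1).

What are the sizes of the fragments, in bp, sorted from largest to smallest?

2177, 2045, 731, 633, 199 bp

Combined cut positions (sorted): 2177, 2908, 3541, 5586.
Linear molecule, 4 cuts → 5 fragments:
  2177 − 0 = 2177 bp
  2908 − 2177 = 731 bp
  3541 − 2908 = 633 bp
  5586 − 3541 = 2045 bp
  5785 − 5586 = 199 bp
Sorted largest to smallest: 2177, 2045, 731, 633, 199 bp.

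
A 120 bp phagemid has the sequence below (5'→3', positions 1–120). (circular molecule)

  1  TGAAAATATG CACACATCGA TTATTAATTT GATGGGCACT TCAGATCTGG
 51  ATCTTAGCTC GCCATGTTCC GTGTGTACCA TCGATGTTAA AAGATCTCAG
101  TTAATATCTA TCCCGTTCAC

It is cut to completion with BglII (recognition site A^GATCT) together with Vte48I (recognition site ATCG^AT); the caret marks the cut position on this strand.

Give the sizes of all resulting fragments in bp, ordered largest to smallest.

47, 40, 24, 9 bp

BglII sites (AGATCT) start at positions 43, 92.
BglII cuts after the first base of each site, so after positions 43, 92.
Vte48I sites (ATCGAT) start at positions 16, 80.
Vte48I cuts after base 4 of each site, so after positions 19, 83.
Combined cut positions: 19, 43, 83, 92.
Circular molecule, 4 cuts → 4 fragments:
  20–43 → 24 bp
  44–83 → 40 bp
  84–92 → 9 bp
  93–120 then 1–19 → 28 + 19 = 47 bp
Sorted largest to smallest: 47, 40, 24, 9 bp.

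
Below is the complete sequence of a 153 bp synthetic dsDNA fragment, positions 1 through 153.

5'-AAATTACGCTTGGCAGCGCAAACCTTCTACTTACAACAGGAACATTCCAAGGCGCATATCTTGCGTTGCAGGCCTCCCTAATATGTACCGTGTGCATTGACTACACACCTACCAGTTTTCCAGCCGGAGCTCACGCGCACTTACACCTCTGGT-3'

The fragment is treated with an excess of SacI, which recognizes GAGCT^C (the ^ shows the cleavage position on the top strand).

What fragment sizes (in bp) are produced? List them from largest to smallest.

The SacI site (GAGCTC) starts at position 127.
SacI cuts after base 5 of each site (before the last base), so after position 131.
Linear molecule, 1 cut → 2 fragments:
  1–131 → 131 bp
  132–153 → 22 bp
Sorted largest to smallest: 131, 22 bp.

131, 22 bp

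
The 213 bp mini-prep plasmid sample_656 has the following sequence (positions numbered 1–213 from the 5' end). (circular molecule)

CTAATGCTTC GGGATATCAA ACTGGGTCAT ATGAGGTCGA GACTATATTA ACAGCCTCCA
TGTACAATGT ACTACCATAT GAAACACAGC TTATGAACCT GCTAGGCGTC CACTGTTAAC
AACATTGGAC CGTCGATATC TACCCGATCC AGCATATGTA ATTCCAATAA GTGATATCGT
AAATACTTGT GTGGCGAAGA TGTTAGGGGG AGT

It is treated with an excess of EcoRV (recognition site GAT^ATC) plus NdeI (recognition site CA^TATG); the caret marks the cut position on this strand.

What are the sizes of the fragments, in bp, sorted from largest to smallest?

60, 53, 48, 21, 17, 14 bp

EcoRV sites (GATATC) start at positions 13, 135, 173.
EcoRV cuts after base 3 of each site, so after positions 15, 137, 175.
NdeI sites (CATATG) start at positions 28, 76, 153.
NdeI cuts after base 2 of each site, so after positions 29, 77, 154.
Combined cut positions: 15, 29, 77, 137, 154, 175.
Circular molecule, 6 cuts → 6 fragments:
  16–29 → 14 bp
  30–77 → 48 bp
  78–137 → 60 bp
  138–154 → 17 bp
  155–175 → 21 bp
  176–213 then 1–15 → 38 + 15 = 53 bp
Sorted largest to smallest: 60, 53, 48, 21, 17, 14 bp.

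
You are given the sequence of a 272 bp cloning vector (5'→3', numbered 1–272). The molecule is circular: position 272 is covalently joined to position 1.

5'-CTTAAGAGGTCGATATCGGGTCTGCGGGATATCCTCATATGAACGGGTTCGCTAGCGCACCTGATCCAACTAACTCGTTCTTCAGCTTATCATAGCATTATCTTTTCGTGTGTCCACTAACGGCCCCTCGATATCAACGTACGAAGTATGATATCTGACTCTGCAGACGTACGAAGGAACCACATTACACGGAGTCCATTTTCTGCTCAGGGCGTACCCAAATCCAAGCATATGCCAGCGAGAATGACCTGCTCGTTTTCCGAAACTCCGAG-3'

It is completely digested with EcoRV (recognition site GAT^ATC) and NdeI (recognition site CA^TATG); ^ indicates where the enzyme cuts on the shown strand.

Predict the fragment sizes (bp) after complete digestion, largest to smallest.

95, 78, 56, 20, 16, 7 bp

EcoRV sites (GATATC) start at positions 12, 28, 130, 150.
EcoRV cuts after base 3 of each site, so after positions 14, 30, 132, 152.
NdeI sites (CATATG) start at positions 36, 229.
NdeI cuts after base 2 of each site, so after positions 37, 230.
Combined cut positions: 14, 30, 37, 132, 152, 230.
Circular molecule, 6 cuts → 6 fragments:
  15–30 → 16 bp
  31–37 → 7 bp
  38–132 → 95 bp
  133–152 → 20 bp
  153–230 → 78 bp
  231–272 then 1–14 → 42 + 14 = 56 bp
Sorted largest to smallest: 95, 78, 56, 20, 16, 7 bp.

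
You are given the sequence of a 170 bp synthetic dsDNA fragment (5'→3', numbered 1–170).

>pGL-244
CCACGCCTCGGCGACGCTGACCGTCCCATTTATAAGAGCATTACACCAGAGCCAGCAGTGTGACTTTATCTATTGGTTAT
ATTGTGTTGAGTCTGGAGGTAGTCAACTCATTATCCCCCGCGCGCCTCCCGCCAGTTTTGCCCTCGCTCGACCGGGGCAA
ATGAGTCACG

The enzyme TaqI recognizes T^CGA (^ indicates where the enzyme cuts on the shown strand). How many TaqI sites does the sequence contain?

1

TCGA occurs starting at position 148.
TaqI cuts at 1 site.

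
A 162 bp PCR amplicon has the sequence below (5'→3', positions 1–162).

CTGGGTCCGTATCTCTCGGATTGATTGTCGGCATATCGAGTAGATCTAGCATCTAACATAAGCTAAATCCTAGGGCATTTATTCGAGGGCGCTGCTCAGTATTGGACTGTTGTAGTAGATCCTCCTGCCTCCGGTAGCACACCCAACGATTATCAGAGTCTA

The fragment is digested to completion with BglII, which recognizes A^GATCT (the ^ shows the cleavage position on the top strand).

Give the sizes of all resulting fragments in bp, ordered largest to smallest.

The BglII site (AGATCT) starts at position 42.
BglII cuts after the first base of each site, so after position 42.
Linear molecule, 1 cut → 2 fragments:
  1–42 → 42 bp
  43–162 → 120 bp
Sorted largest to smallest: 120, 42 bp.

120, 42 bp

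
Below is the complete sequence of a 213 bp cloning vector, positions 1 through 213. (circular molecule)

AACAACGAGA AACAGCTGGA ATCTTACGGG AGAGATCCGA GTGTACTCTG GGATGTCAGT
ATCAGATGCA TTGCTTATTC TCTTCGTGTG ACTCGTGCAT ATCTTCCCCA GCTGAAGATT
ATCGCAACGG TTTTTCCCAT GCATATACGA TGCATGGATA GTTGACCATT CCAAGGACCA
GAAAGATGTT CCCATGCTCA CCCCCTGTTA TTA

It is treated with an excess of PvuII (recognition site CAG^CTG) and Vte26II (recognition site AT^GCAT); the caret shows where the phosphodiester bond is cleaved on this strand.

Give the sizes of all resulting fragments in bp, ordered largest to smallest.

77, 52, 44, 29, 11 bp

PvuII sites (CAGCTG) start at positions 13, 109.
PvuII cuts after base 3 of each site, so after positions 15, 111.
Vte26II sites (ATGCAT) start at positions 66, 139, 150.
Vte26II cuts after base 2 of each site, so after positions 67, 140, 151.
Combined cut positions: 15, 67, 111, 140, 151.
Circular molecule, 5 cuts → 5 fragments:
  16–67 → 52 bp
  68–111 → 44 bp
  112–140 → 29 bp
  141–151 → 11 bp
  152–213 then 1–15 → 62 + 15 = 77 bp
Sorted largest to smallest: 77, 52, 44, 29, 11 bp.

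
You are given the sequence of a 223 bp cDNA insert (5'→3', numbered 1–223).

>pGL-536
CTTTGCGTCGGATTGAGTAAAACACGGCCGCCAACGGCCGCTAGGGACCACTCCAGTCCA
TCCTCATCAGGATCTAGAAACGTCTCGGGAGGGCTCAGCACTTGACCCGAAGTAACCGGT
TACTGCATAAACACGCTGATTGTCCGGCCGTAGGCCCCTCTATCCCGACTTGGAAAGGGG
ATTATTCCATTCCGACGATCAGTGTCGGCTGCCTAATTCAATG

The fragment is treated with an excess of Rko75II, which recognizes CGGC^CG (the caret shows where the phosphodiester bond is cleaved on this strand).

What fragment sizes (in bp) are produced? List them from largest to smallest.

110, 75, 28, 10 bp

Rko75II sites (CGGCCG) start at positions 25, 35, 145.
Rko75II cuts after base 4 of each site, so after positions 28, 38, 148.
Linear molecule, 3 cuts → 4 fragments:
  1–28 → 28 bp
  29–38 → 10 bp
  39–148 → 110 bp
  149–223 → 75 bp
Sorted largest to smallest: 110, 75, 28, 10 bp.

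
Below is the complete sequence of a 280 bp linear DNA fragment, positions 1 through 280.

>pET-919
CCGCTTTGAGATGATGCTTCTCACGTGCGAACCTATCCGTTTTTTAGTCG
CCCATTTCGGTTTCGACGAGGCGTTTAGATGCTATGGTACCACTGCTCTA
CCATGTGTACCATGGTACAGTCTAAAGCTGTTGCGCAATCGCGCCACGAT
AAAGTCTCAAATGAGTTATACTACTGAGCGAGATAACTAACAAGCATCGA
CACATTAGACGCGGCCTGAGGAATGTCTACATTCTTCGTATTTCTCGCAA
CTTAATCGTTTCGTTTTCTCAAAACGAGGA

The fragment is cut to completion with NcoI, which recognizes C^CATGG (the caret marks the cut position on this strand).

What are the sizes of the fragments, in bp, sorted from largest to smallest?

170, 110 bp

The NcoI site (CCATGG) starts at position 110.
NcoI cuts after the first base of each site, so after position 110.
Linear molecule, 1 cut → 2 fragments:
  1–110 → 110 bp
  111–280 → 170 bp
Sorted largest to smallest: 170, 110 bp.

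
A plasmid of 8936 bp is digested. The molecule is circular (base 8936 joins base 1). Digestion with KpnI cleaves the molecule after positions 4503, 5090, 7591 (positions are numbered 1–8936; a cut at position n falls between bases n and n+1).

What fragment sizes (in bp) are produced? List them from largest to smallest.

Circular molecule, 3 cuts → 3 fragments:
  5090 − 4503 = 587 bp
  7591 − 5090 = 2501 bp
  wrap: 8936 − 7591 + 4503 = 5848 bp
Sorted largest to smallest: 5848, 2501, 587 bp.

5848, 2501, 587 bp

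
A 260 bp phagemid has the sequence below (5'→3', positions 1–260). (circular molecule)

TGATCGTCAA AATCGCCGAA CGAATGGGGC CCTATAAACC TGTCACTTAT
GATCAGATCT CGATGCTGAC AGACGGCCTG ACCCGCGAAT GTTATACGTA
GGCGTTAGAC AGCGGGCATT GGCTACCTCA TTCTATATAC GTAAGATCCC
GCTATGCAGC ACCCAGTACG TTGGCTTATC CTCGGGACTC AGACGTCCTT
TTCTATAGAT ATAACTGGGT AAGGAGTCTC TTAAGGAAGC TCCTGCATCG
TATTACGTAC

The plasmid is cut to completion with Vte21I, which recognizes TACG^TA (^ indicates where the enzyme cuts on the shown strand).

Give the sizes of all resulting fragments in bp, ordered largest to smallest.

Vte21I sites (TACGTA) start at positions 95, 138, 254.
Vte21I cuts after base 4 of each site, so after positions 98, 141, 257.
Circular molecule, 3 cuts → 3 fragments:
  99–141 → 43 bp
  142–257 → 116 bp
  258–260 then 1–98 → 3 + 98 = 101 bp
Sorted largest to smallest: 116, 101, 43 bp.

116, 101, 43 bp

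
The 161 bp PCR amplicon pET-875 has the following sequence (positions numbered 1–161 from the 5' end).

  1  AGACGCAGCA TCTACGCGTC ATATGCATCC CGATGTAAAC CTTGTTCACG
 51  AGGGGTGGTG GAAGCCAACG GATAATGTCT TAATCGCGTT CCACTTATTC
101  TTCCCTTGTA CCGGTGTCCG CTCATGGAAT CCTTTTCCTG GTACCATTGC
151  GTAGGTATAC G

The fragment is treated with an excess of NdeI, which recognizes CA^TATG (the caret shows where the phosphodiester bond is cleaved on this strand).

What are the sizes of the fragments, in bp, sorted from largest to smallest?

The NdeI site (CATATG) starts at position 20.
NdeI cuts after base 2 of each site, so after position 21.
Linear molecule, 1 cut → 2 fragments:
  1–21 → 21 bp
  22–161 → 140 bp
Sorted largest to smallest: 140, 21 bp.

140, 21 bp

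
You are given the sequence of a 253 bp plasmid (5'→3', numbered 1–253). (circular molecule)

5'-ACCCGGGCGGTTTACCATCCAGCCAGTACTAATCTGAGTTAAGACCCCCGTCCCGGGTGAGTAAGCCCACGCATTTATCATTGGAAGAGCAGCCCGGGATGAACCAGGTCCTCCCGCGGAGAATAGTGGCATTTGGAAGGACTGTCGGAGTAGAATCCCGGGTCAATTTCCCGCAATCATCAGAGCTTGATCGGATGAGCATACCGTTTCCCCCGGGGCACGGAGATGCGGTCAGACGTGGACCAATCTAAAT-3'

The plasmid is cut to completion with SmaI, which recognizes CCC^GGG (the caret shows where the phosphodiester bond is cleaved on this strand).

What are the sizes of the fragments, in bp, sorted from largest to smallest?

SmaI sites (CCCGGG) start at positions 2, 52, 93, 157, 212.
SmaI cuts after base 3 of each site, so after positions 4, 54, 95, 159, 214.
Circular molecule, 5 cuts → 5 fragments:
  5–54 → 50 bp
  55–95 → 41 bp
  96–159 → 64 bp
  160–214 → 55 bp
  215–253 then 1–4 → 39 + 4 = 43 bp
Sorted largest to smallest: 64, 55, 50, 43, 41 bp.

64, 55, 50, 43, 41 bp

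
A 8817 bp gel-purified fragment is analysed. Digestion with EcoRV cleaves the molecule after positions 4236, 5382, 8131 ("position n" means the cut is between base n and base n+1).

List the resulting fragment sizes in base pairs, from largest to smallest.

Linear molecule, 3 cuts → 4 fragments:
  4236 − 0 = 4236 bp
  5382 − 4236 = 1146 bp
  8131 − 5382 = 2749 bp
  8817 − 8131 = 686 bp
Sorted largest to smallest: 4236, 2749, 1146, 686 bp.

4236, 2749, 1146, 686 bp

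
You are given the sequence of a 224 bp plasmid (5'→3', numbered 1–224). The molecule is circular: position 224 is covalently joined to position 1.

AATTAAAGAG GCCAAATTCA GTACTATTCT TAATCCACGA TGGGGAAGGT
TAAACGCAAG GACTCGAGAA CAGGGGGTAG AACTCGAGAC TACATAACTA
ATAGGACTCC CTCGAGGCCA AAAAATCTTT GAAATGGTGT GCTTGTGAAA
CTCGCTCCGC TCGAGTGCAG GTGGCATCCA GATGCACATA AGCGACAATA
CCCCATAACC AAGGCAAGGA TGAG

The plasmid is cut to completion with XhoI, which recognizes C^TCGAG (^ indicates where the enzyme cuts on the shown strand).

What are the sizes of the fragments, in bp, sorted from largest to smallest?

127, 49, 28, 20 bp

XhoI sites (CTCGAG) start at positions 63, 83, 111, 160.
XhoI cuts after the first base of each site, so after positions 63, 83, 111, 160.
Circular molecule, 4 cuts → 4 fragments:
  64–83 → 20 bp
  84–111 → 28 bp
  112–160 → 49 bp
  161–224 then 1–63 → 64 + 63 = 127 bp
Sorted largest to smallest: 127, 49, 28, 20 bp.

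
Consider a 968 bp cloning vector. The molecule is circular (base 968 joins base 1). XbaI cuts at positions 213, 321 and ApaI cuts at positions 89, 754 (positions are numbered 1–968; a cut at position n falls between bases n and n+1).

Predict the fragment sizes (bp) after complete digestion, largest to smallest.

Combined cut positions (sorted): 89, 213, 321, 754.
Circular molecule, 4 cuts → 4 fragments:
  213 − 89 = 124 bp
  321 − 213 = 108 bp
  754 − 321 = 433 bp
  wrap: 968 − 754 + 89 = 303 bp
Sorted largest to smallest: 433, 303, 124, 108 bp.

433, 303, 124, 108 bp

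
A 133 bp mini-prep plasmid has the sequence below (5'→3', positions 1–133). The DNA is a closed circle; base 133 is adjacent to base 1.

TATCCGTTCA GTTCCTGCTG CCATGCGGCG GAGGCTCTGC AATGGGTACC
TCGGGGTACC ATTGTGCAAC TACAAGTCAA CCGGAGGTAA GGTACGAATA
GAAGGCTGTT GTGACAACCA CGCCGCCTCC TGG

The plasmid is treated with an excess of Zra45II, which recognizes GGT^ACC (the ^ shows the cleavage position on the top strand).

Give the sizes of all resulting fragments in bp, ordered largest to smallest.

123, 10 bp

Zra45II sites (GGTACC) start at positions 45, 55.
Zra45II cuts after base 3 of each site, so after positions 47, 57.
Circular molecule, 2 cuts → 2 fragments:
  48–57 → 10 bp
  58–133 then 1–47 → 76 + 47 = 123 bp
Sorted largest to smallest: 123, 10 bp.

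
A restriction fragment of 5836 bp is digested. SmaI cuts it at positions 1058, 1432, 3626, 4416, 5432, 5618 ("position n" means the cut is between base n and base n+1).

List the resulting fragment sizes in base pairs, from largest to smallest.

Linear molecule, 6 cuts → 7 fragments:
  1058 − 0 = 1058 bp
  1432 − 1058 = 374 bp
  3626 − 1432 = 2194 bp
  4416 − 3626 = 790 bp
  5432 − 4416 = 1016 bp
  5618 − 5432 = 186 bp
  5836 − 5618 = 218 bp
Sorted largest to smallest: 2194, 1058, 1016, 790, 374, 218, 186 bp.

2194, 1058, 1016, 790, 374, 218, 186 bp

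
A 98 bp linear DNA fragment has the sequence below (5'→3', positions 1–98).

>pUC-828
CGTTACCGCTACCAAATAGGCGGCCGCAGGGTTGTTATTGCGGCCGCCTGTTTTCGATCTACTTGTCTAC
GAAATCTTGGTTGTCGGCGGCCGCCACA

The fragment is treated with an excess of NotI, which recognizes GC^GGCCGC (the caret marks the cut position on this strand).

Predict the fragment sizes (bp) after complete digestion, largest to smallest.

NotI sites (GCGGCCGC) start at positions 20, 40, 87.
NotI cuts after base 2 of each site, so after positions 21, 41, 88.
Linear molecule, 3 cuts → 4 fragments:
  1–21 → 21 bp
  22–41 → 20 bp
  42–88 → 47 bp
  89–98 → 10 bp
Sorted largest to smallest: 47, 21, 20, 10 bp.

47, 21, 20, 10 bp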